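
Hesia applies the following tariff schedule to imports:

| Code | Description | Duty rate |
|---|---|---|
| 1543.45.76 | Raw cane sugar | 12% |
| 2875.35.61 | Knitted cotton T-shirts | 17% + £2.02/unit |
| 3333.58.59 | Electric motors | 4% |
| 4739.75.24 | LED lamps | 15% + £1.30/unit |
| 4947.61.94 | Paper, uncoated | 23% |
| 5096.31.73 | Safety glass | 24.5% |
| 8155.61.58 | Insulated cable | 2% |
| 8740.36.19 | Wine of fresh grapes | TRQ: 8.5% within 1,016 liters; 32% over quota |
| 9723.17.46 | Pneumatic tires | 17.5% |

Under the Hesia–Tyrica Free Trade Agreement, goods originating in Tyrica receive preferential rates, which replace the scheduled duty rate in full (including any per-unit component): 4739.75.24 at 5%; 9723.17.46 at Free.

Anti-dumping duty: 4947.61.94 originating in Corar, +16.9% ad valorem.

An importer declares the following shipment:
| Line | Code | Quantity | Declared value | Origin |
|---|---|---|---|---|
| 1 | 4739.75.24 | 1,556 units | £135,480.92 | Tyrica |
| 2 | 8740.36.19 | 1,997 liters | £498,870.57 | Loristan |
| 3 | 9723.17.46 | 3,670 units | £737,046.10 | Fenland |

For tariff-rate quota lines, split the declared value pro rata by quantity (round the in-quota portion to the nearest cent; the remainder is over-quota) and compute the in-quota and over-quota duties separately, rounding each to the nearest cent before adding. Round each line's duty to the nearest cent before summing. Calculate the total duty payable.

Line 1 (4739.75.24, Tyrica, 1,556 units, £135,480.92):
Base rate for 4739.75.24 is 15% + £1.30/unit.
Origin Tyrica qualifies under the Hesia–Tyrica agreement and 4739.75.24 is covered: preferential rate 5% applies instead.
Duty = £135,480.92 × 5% = £6,774.05.
Line 2 (8740.36.19, Loristan, 1,997 liters, £498,870.57):
Code 8740.36.19 is under a tariff-rate quota (threshold 1,016 liters). In-quota: 1,016 liters at 8.5%; over-quota: 981 liters at 32%.
Pro-rata value split: in-quota = £498,870.57 × 1,016/1,997 = £253,806.96; over-quota = £498,870.57 − £253,806.96 = £245,063.61.
In-quota duty = £253,806.96 × 8.5% = £21,573.59. Over-quota duty = £245,063.61 × 32% = £78,420.36.
Line duty = £21,573.59 + £78,420.36 = £99,993.95.
Line 3 (9723.17.46, Fenland, 3,670 units, £737,046.10):
Base rate for 9723.17.46 is 17.5%.
9723.17.46 has an FTA preferential rate, but origin Fenland is not Tyrica; base rate stands.
Duty = £737,046.10 × 17.5% = £128,983.07.
Total = £6,774.05 + £99,993.95 + £128,983.07 = £235,751.07.

£235,751.07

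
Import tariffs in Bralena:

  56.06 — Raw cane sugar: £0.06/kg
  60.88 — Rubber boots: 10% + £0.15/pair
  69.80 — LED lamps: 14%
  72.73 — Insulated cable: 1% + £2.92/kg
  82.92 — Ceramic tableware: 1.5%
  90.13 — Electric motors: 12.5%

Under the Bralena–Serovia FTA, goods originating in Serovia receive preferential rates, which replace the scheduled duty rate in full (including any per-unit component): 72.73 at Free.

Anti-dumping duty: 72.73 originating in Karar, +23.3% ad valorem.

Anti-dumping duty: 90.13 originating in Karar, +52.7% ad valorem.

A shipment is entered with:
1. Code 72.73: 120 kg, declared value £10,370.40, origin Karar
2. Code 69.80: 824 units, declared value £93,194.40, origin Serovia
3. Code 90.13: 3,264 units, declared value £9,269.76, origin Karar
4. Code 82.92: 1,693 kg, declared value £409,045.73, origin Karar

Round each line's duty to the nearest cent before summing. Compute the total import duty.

£28,097.20

Line 1 (72.73, Karar, 120 kg, £10,370.40):
Base rate for 72.73 is 1% + £2.92/kg.
72.73 has an FTA preferential rate, but origin Karar is not Serovia; base rate stands.
Additional duty on 72.73 from Karar: +23.3%. Applied ad valorem rate: 1% + 23.3% = 24.3%.
Duty = £10,370.40 × 24.3% + 120 × £2.92 = £2,870.41.
Line 2 (69.80, Serovia, 824 units, £93,194.40):
Base rate for 69.80 is 14%.
Origin Serovia is the FTA partner but 69.80 is not on the preference list; base rate stands.
Duty = £93,194.40 × 14% = £13,047.22.
Line 3 (90.13, Karar, 3,264 units, £9,269.76):
Base rate for 90.13 is 12.5%.
Additional duty on 90.13 from Karar: +52.7%. Applied ad valorem rate: 12.5% + 52.7% = 65.2%.
Duty = £9,269.76 × 65.2% = £6,043.88.
Line 4 (82.92, Karar, 1,693 kg, £409,045.73):
Base rate for 82.92 is 1.5%.
Duty = £409,045.73 × 1.5% = £6,135.69.
Total = £2,870.41 + £13,047.22 + £6,043.88 + £6,135.69 = £28,097.20.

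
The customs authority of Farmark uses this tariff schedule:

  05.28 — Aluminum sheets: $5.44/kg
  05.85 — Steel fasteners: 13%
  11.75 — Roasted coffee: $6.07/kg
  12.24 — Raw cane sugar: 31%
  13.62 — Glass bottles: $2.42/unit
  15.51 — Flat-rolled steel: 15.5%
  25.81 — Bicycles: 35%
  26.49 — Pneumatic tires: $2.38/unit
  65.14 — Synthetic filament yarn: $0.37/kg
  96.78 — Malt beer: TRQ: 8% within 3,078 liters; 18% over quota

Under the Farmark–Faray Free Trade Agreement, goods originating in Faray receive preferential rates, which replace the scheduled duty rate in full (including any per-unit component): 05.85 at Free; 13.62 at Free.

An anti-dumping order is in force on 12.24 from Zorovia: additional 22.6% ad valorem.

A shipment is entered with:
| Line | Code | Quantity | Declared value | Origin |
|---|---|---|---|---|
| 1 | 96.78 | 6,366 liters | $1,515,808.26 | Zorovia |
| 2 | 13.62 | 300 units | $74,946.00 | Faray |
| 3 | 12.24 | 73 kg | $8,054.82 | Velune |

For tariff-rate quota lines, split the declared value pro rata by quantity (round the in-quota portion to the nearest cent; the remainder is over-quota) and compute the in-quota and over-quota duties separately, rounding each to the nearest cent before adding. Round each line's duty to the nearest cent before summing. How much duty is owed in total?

$202,052.22

Line 1 (96.78, Zorovia, 6,366 liters, $1,515,808.26):
Code 96.78 is under a tariff-rate quota (threshold 3,078 liters). In-quota: 3,078 liters at 8%; over-quota: 3,288 liters at 18%.
Pro-rata value split: in-quota = $1,515,808.26 × 3,078/6,366 = $732,902.58; over-quota = $1,515,808.26 − $732,902.58 = $782,905.68.
In-quota duty = $732,902.58 × 8% = $58,632.21. Over-quota duty = $782,905.68 × 18% = $140,923.02.
Line duty = $58,632.21 + $140,923.02 = $199,555.23.
Line 2 (13.62, Faray, 300 units, $74,946.00):
Base rate for 13.62 is $2.42/unit.
Origin Faray qualifies under the Farmark–Faray agreement and 13.62 is covered: preferential rate Free applies instead.
Duty = $74,946.00 × 0% = $0.00.
Line 3 (12.24, Velune, 73 kg, $8,054.82):
Base rate for 12.24 is 31%.
The additional-duty order on 12.24 targets Zorovia, not Velune; it does not apply.
Duty = $8,054.82 × 31% = $2,496.99.
Total = $199,555.23 + $0.00 + $2,496.99 = $202,052.22.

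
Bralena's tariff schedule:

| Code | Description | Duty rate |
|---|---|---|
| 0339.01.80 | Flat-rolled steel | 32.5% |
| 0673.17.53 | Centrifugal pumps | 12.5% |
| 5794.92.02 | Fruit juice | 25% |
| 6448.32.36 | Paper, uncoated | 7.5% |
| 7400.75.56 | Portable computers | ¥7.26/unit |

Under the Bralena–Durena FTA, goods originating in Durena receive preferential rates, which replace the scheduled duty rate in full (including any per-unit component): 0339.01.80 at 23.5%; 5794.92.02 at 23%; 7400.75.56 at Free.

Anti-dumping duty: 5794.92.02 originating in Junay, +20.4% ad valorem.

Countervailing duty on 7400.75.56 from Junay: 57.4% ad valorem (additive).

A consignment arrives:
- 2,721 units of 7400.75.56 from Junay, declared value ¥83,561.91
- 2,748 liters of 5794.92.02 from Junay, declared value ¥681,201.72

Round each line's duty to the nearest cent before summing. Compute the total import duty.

Line 1 (7400.75.56, Junay, 2,721 units, ¥83,561.91):
Base rate for 7400.75.56 is ¥7.26/unit.
7400.75.56 has an FTA preferential rate, but origin Junay is not Durena; base rate stands.
Additional duty on 7400.75.56 from Junay: +57.4% ad valorem. Applied ad valorem rate = 57.4%.
Duty = ¥83,561.91 × 57.4% + 2,721 × ¥7.26 = ¥67,719.00.
Line 2 (5794.92.02, Junay, 2,748 liters, ¥681,201.72):
Base rate for 5794.92.02 is 25%.
5794.92.02 has an FTA preferential rate, but origin Junay is not Durena; base rate stands.
Additional duty on 5794.92.02 from Junay: +20.4%. Applied ad valorem rate: 25% + 20.4% = 45.4%.
Duty = ¥681,201.72 × 45.4% = ¥309,265.58.
Total = ¥67,719.00 + ¥309,265.58 = ¥376,984.58.

¥376,984.58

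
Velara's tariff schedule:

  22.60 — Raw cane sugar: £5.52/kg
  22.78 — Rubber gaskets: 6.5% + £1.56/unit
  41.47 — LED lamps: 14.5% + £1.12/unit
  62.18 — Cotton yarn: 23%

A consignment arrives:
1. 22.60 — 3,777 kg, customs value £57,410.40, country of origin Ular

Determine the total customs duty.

£20,849.04

Line 1 (22.60, Ular, 3,777 kg, £57,410.40):
Base rate for 22.60 is £5.52/kg.
Duty = 3,777 × £5.52 = £20,849.04.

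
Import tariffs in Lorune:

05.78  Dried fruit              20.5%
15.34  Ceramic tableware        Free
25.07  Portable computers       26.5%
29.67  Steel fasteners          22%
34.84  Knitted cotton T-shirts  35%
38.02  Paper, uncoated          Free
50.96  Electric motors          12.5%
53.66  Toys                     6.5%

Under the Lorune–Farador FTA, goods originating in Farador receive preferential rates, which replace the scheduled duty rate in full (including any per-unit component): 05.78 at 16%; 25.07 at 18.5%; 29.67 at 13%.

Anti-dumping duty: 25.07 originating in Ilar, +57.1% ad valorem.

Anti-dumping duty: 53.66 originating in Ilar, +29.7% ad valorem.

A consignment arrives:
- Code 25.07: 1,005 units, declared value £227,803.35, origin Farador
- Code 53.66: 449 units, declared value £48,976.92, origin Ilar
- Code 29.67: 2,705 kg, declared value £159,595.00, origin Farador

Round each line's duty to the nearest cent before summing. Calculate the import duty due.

Line 1 (25.07, Farador, 1,005 units, £227,803.35):
Base rate for 25.07 is 26.5%.
Origin Farador qualifies under the Lorune–Farador agreement and 25.07 is covered: preferential rate 18.5% applies instead.
The additional-duty order on 25.07 targets Ilar, not Farador; it does not apply.
Duty = £227,803.35 × 18.5% = £42,143.62.
Line 2 (53.66, Ilar, 449 units, £48,976.92):
Base rate for 53.66 is 6.5%.
Additional duty on 53.66 from Ilar: +29.7%. Applied ad valorem rate: 6.5% + 29.7% = 36.2%.
Duty = £48,976.92 × 36.2% = £17,729.65.
Line 3 (29.67, Farador, 2,705 kg, £159,595.00):
Base rate for 29.67 is 22%.
Origin Farador qualifies under the Lorune–Farador agreement and 29.67 is covered: preferential rate 13% applies instead.
Duty = £159,595.00 × 13% = £20,747.35.
Total = £42,143.62 + £17,729.65 + £20,747.35 = £80,620.62.

£80,620.62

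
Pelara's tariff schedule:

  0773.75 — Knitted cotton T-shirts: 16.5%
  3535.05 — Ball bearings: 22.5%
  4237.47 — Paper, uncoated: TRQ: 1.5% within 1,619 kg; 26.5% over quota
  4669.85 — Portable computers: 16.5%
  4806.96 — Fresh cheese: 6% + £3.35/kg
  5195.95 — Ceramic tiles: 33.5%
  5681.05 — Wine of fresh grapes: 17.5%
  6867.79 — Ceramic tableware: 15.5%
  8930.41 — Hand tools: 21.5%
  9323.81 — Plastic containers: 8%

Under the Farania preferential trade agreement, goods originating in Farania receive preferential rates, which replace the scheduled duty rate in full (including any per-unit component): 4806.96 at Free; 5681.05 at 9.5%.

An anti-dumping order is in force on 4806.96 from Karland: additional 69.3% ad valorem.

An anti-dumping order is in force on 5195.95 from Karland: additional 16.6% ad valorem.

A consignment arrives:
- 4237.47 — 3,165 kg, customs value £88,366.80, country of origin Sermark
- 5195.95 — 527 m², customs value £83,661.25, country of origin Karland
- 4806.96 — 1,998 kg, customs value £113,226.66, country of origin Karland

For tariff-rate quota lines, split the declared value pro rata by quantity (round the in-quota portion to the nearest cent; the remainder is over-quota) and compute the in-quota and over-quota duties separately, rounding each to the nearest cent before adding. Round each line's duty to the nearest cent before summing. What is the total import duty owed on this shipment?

£145,983.84

Line 1 (4237.47, Sermark, 3,165 kg, £88,366.80):
Code 4237.47 is under a tariff-rate quota (threshold 1,619 kg). In-quota: 1,619 kg at 1.5%; over-quota: 1,546 kg at 26.5%.
Pro-rata value split: in-quota = £88,366.80 × 1,619/3,165 = £45,202.48; over-quota = £88,366.80 − £45,202.48 = £43,164.32.
In-quota duty = £45,202.48 × 1.5% = £678.04. Over-quota duty = £43,164.32 × 26.5% = £11,438.54.
Line duty = £678.04 + £11,438.54 = £12,116.58.
Line 2 (5195.95, Karland, 527 m², £83,661.25):
Base rate for 5195.95 is 33.5%.
Additional duty on 5195.95 from Karland: +16.6%. Applied ad valorem rate: 33.5% + 16.6% = 50.1%.
Duty = £83,661.25 × 50.1% = £41,914.29.
Line 3 (4806.96, Karland, 1,998 kg, £113,226.66):
Base rate for 4806.96 is 6% + £3.35/kg.
4806.96 has an FTA preferential rate, but origin Karland is not Farania; base rate stands.
Additional duty on 4806.96 from Karland: +69.3%. Applied ad valorem rate: 6% + 69.3% = 75.3%.
Duty = £113,226.66 × 75.3% + 1,998 × £3.35 = £91,952.97.
Total = £12,116.58 + £41,914.29 + £91,952.97 = £145,983.84.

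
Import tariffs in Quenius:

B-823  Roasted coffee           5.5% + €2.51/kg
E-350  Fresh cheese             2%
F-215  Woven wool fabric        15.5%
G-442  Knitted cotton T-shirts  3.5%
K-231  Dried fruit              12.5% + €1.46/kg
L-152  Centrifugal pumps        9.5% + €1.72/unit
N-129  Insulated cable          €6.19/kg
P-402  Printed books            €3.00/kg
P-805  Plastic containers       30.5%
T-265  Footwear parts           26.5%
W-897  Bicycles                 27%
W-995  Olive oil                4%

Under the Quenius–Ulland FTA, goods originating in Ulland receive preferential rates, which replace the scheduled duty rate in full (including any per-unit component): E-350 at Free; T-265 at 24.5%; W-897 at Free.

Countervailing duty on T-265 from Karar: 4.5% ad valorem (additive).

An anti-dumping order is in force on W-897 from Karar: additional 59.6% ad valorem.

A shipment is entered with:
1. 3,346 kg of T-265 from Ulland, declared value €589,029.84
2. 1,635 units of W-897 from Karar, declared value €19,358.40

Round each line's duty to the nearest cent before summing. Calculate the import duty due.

€161,076.68

Line 1 (T-265, Ulland, 3,346 kg, €589,029.84):
Base rate for T-265 is 26.5%.
Origin Ulland qualifies under the Quenius–Ulland agreement and T-265 is covered: preferential rate 24.5% applies instead.
The additional-duty order on T-265 targets Karar, not Ulland; it does not apply.
Duty = €589,029.84 × 24.5% = €144,312.31.
Line 2 (W-897, Karar, 1,635 units, €19,358.40):
Base rate for W-897 is 27%.
W-897 has an FTA preferential rate, but origin Karar is not Ulland; base rate stands.
Additional duty on W-897 from Karar: +59.6%. Applied ad valorem rate: 27% + 59.6% = 86.6%.
Duty = €19,358.40 × 86.6% = €16,764.37.
Total = €144,312.31 + €16,764.37 = €161,076.68.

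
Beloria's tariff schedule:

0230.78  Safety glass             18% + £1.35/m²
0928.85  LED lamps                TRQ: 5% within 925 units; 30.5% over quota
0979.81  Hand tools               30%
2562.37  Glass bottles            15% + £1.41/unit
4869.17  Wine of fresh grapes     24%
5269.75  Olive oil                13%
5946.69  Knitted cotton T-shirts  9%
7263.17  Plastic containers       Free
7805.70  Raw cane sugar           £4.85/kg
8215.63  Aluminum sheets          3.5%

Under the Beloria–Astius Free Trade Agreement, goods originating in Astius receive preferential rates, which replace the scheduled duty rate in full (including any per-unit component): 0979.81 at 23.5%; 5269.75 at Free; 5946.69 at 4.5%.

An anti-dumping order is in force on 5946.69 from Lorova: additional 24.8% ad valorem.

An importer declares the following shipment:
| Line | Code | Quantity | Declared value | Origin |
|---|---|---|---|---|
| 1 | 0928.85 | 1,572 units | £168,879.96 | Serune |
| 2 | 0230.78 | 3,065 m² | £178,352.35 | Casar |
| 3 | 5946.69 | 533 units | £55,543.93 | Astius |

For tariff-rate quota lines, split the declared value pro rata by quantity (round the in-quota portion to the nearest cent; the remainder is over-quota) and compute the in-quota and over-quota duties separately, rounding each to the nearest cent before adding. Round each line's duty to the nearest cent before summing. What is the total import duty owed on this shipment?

£64,908.99

Line 1 (0928.85, Serune, 1,572 units, £168,879.96):
Code 0928.85 is under a tariff-rate quota (threshold 925 units). In-quota: 925 units at 5%; over-quota: 647 units at 30.5%.
Pro-rata value split: in-quota = £168,879.96 × 925/1,572 = £99,372.75; over-quota = £168,879.96 − £99,372.75 = £69,507.21.
In-quota duty = £99,372.75 × 5% = £4,968.64. Over-quota duty = £69,507.21 × 30.5% = £21,199.70.
Line duty = £4,968.64 + £21,199.70 = £26,168.34.
Line 2 (0230.78, Casar, 3,065 m², £178,352.35):
Base rate for 0230.78 is 18% + £1.35/m².
Duty = £178,352.35 × 18% + 3,065 × £1.35 = £36,241.17.
Line 3 (5946.69, Astius, 533 units, £55,543.93):
Base rate for 5946.69 is 9%.
Origin Astius qualifies under the Beloria–Astius agreement and 5946.69 is covered: preferential rate 4.5% applies instead.
The additional-duty order on 5946.69 targets Lorova, not Astius; it does not apply.
Duty = £55,543.93 × 4.5% = £2,499.48.
Total = £26,168.34 + £36,241.17 + £2,499.48 = £64,908.99.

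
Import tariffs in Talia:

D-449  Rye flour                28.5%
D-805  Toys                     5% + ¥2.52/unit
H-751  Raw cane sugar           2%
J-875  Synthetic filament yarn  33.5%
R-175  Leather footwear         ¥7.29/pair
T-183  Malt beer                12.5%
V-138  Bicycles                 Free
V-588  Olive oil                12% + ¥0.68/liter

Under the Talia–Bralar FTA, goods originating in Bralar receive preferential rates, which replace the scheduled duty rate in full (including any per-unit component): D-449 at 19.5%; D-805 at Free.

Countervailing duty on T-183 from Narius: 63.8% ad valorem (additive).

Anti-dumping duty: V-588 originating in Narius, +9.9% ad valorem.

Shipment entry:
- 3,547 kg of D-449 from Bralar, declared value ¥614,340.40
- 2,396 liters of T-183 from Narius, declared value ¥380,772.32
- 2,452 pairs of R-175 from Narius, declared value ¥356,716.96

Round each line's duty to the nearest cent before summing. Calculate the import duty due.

Line 1 (D-449, Bralar, 3,547 kg, ¥614,340.40):
Base rate for D-449 is 28.5%.
Origin Bralar qualifies under the Talia–Bralar agreement and D-449 is covered: preferential rate 19.5% applies instead.
Duty = ¥614,340.40 × 19.5% = ¥119,796.38.
Line 2 (T-183, Narius, 2,396 liters, ¥380,772.32):
Base rate for T-183 is 12.5%.
Additional duty on T-183 from Narius: +63.8%. Applied ad valorem rate: 12.5% + 63.8% = 76.3%.
Duty = ¥380,772.32 × 76.3% = ¥290,529.28.
Line 3 (R-175, Narius, 2,452 pairs, ¥356,716.96):
Base rate for R-175 is ¥7.29/pair.
Duty = 2,452 × ¥7.29 = ¥17,875.08.
Total = ¥119,796.38 + ¥290,529.28 + ¥17,875.08 = ¥428,200.74.

¥428,200.74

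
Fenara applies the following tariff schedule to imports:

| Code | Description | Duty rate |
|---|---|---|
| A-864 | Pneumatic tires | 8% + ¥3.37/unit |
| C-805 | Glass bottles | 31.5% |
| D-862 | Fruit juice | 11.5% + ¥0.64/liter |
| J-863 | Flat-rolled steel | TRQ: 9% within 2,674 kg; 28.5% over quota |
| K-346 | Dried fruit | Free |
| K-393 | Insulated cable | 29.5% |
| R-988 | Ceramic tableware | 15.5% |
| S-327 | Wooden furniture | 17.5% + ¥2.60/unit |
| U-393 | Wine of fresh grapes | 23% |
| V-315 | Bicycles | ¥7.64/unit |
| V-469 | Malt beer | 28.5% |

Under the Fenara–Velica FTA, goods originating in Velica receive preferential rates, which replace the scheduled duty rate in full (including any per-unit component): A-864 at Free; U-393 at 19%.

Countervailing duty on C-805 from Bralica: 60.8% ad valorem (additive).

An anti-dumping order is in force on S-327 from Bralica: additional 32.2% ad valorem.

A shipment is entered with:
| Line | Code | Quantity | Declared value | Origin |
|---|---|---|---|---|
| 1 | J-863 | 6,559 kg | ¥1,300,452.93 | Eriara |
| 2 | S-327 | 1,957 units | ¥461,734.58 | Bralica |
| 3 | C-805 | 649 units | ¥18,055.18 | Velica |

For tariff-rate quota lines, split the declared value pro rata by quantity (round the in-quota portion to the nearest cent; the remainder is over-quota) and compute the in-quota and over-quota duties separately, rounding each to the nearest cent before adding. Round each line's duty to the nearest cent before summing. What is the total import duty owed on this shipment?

¥507,502.83

Line 1 (J-863, Eriara, 6,559 kg, ¥1,300,452.93):
Code J-863 is under a tariff-rate quota (threshold 2,674 kg). In-quota: 2,674 kg at 9%; over-quota: 3,885 kg at 28.5%.
Pro-rata value split: in-quota = ¥1,300,452.93 × 2,674/6,559 = ¥530,173.98; over-quota = ¥1,300,452.93 − ¥530,173.98 = ¥770,278.95.
In-quota duty = ¥530,173.98 × 9% = ¥47,715.66. Over-quota duty = ¥770,278.95 × 28.5% = ¥219,529.50.
Line duty = ¥47,715.66 + ¥219,529.50 = ¥267,245.16.
Line 2 (S-327, Bralica, 1,957 units, ¥461,734.58):
Base rate for S-327 is 17.5% + ¥2.60/unit.
Additional duty on S-327 from Bralica: +32.2%. Applied ad valorem rate: 17.5% + 32.2% = 49.7%.
Duty = ¥461,734.58 × 49.7% + 1,957 × ¥2.60 = ¥234,570.29.
Line 3 (C-805, Velica, 649 units, ¥18,055.18):
Base rate for C-805 is 31.5%.
Origin Velica is the FTA partner but C-805 is not on the preference list; base rate stands.
The additional-duty order on C-805 targets Bralica, not Velica; it does not apply.
Duty = ¥18,055.18 × 31.5% = ¥5,687.38.
Total = ¥267,245.16 + ¥234,570.29 + ¥5,687.38 = ¥507,502.83.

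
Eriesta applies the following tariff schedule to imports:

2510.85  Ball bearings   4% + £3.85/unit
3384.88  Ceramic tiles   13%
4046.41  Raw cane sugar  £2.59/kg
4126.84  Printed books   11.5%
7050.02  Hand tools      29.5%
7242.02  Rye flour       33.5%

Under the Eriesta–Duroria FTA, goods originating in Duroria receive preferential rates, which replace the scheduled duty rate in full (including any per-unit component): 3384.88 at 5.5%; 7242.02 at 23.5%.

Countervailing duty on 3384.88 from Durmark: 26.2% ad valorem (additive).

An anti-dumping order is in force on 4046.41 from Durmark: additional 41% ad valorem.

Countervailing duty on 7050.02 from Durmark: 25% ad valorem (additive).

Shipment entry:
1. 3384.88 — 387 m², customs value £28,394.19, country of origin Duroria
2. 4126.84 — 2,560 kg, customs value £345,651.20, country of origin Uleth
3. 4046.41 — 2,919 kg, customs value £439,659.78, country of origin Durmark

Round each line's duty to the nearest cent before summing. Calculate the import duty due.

£229,132.29

Line 1 (3384.88, Duroria, 387 m², £28,394.19):
Base rate for 3384.88 is 13%.
Origin Duroria qualifies under the Eriesta–Duroria agreement and 3384.88 is covered: preferential rate 5.5% applies instead.
The additional-duty order on 3384.88 targets Durmark, not Duroria; it does not apply.
Duty = £28,394.19 × 5.5% = £1,561.68.
Line 2 (4126.84, Uleth, 2,560 kg, £345,651.20):
Base rate for 4126.84 is 11.5%.
Duty = £345,651.20 × 11.5% = £39,749.89.
Line 3 (4046.41, Durmark, 2,919 kg, £439,659.78):
Base rate for 4046.41 is £2.59/kg.
Additional duty on 4046.41 from Durmark: +41% ad valorem. Applied ad valorem rate = 41%.
Duty = £439,659.78 × 41% + 2,919 × £2.59 = £187,820.72.
Total = £1,561.68 + £39,749.89 + £187,820.72 = £229,132.29.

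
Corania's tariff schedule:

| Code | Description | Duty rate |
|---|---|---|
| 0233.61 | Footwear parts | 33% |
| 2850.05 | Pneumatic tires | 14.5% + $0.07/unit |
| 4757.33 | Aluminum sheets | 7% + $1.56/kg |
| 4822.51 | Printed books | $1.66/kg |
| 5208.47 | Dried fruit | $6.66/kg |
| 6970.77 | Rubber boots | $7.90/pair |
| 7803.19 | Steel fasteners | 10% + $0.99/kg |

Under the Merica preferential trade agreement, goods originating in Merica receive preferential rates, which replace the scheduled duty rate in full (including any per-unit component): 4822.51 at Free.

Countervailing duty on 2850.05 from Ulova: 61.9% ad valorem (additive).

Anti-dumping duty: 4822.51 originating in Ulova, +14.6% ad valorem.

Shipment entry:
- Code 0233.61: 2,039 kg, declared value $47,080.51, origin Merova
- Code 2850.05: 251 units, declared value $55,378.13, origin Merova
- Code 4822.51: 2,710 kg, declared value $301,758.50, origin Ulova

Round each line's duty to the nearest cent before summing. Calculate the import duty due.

$72,139.31

Line 1 (0233.61, Merova, 2,039 kg, $47,080.51):
Base rate for 0233.61 is 33%.
Duty = $47,080.51 × 33% = $15,536.57.
Line 2 (2850.05, Merova, 251 units, $55,378.13):
Base rate for 2850.05 is 14.5% + $0.07/unit.
The additional-duty order on 2850.05 targets Ulova, not Merova; it does not apply.
Duty = $55,378.13 × 14.5% + 251 × $0.07 = $8,047.40.
Line 3 (4822.51, Ulova, 2,710 kg, $301,758.50):
Base rate for 4822.51 is $1.66/kg.
4822.51 has an FTA preferential rate, but origin Ulova is not Merica; base rate stands.
Additional duty on 4822.51 from Ulova: +14.6% ad valorem. Applied ad valorem rate = 14.6%.
Duty = $301,758.50 × 14.6% + 2,710 × $1.66 = $48,555.34.
Total = $15,536.57 + $8,047.40 + $48,555.34 = $72,139.31.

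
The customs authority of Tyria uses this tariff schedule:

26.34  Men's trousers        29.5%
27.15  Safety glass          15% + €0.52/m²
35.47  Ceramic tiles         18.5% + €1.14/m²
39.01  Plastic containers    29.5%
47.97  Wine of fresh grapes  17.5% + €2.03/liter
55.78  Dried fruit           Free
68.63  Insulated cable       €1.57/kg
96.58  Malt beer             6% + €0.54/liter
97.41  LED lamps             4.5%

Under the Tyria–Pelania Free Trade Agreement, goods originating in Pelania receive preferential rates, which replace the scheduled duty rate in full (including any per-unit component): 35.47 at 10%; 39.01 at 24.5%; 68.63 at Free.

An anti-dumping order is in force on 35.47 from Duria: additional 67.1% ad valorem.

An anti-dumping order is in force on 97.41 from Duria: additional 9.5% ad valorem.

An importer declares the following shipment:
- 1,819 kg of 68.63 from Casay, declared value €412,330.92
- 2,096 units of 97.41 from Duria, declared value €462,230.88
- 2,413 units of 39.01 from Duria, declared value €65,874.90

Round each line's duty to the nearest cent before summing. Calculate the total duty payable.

Line 1 (68.63, Casay, 1,819 kg, €412,330.92):
Base rate for 68.63 is €1.57/kg.
68.63 has an FTA preferential rate, but origin Casay is not Pelania; base rate stands.
Duty = 1,819 × €1.57 = €2,855.83.
Line 2 (97.41, Duria, 2,096 units, €462,230.88):
Base rate for 97.41 is 4.5%.
Additional duty on 97.41 from Duria: +9.5%. Applied ad valorem rate: 4.5% + 9.5% = 14%.
Duty = €462,230.88 × 14% = €64,712.32.
Line 3 (39.01, Duria, 2,413 units, €65,874.90):
Base rate for 39.01 is 29.5%.
39.01 has an FTA preferential rate, but origin Duria is not Pelania; base rate stands.
Duty = €65,874.90 × 29.5% = €19,433.10.
Total = €2,855.83 + €64,712.32 + €19,433.10 = €87,001.25.

€87,001.25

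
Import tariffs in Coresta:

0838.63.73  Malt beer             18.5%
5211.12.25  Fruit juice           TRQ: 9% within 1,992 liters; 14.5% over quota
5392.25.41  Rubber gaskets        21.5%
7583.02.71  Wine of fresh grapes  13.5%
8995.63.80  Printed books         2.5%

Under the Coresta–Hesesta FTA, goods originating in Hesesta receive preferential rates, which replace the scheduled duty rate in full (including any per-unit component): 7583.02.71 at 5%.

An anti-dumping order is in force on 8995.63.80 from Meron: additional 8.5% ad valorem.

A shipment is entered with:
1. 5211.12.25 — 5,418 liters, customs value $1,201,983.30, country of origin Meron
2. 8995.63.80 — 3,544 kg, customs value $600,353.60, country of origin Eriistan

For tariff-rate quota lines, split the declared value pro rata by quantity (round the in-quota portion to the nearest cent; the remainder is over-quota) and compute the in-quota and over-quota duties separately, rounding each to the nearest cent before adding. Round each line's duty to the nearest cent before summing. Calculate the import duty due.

$164,990.53

Line 1 (5211.12.25, Meron, 5,418 liters, $1,201,983.30):
Code 5211.12.25 is under a tariff-rate quota (threshold 1,992 liters). In-quota: 1,992 liters at 9%; over-quota: 3,426 liters at 14.5%.
Pro-rata value split: in-quota = $1,201,983.30 × 1,992/5,418 = $441,925.20; over-quota = $1,201,983.30 − $441,925.20 = $760,058.10.
In-quota duty = $441,925.20 × 9% = $39,773.27. Over-quota duty = $760,058.10 × 14.5% = $110,208.42.
Line duty = $39,773.27 + $110,208.42 = $149,981.69.
Line 2 (8995.63.80, Eriistan, 3,544 kg, $600,353.60):
Base rate for 8995.63.80 is 2.5%.
The additional-duty order on 8995.63.80 targets Meron, not Eriistan; it does not apply.
Duty = $600,353.60 × 2.5% = $15,008.84.
Total = $149,981.69 + $15,008.84 = $164,990.53.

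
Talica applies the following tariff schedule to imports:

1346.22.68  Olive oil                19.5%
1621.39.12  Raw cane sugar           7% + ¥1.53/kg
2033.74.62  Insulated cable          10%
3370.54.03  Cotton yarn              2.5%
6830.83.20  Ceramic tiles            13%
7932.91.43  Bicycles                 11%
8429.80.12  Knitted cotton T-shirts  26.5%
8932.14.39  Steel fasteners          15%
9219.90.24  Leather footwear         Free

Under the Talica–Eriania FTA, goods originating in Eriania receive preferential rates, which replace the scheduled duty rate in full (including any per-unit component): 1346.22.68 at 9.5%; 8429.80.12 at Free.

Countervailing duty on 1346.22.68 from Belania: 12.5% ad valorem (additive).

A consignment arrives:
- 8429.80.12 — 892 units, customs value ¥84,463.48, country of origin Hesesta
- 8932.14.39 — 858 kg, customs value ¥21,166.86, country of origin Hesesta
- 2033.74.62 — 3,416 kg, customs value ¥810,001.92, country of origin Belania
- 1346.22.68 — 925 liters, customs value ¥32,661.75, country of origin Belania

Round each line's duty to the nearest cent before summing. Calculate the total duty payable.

¥117,009.80

Line 1 (8429.80.12, Hesesta, 892 units, ¥84,463.48):
Base rate for 8429.80.12 is 26.5%.
8429.80.12 has an FTA preferential rate, but origin Hesesta is not Eriania; base rate stands.
Duty = ¥84,463.48 × 26.5% = ¥22,382.82.
Line 2 (8932.14.39, Hesesta, 858 kg, ¥21,166.86):
Base rate for 8932.14.39 is 15%.
Duty = ¥21,166.86 × 15% = ¥3,175.03.
Line 3 (2033.74.62, Belania, 3,416 kg, ¥810,001.92):
Base rate for 2033.74.62 is 10%.
Duty = ¥810,001.92 × 10% = ¥81,000.19.
Line 4 (1346.22.68, Belania, 925 liters, ¥32,661.75):
Base rate for 1346.22.68 is 19.5%.
1346.22.68 has an FTA preferential rate, but origin Belania is not Eriania; base rate stands.
Additional duty on 1346.22.68 from Belania: +12.5%. Applied ad valorem rate: 19.5% + 12.5% = 32%.
Duty = ¥32,661.75 × 32% = ¥10,451.76.
Total = ¥22,382.82 + ¥3,175.03 + ¥81,000.19 + ¥10,451.76 = ¥117,009.80.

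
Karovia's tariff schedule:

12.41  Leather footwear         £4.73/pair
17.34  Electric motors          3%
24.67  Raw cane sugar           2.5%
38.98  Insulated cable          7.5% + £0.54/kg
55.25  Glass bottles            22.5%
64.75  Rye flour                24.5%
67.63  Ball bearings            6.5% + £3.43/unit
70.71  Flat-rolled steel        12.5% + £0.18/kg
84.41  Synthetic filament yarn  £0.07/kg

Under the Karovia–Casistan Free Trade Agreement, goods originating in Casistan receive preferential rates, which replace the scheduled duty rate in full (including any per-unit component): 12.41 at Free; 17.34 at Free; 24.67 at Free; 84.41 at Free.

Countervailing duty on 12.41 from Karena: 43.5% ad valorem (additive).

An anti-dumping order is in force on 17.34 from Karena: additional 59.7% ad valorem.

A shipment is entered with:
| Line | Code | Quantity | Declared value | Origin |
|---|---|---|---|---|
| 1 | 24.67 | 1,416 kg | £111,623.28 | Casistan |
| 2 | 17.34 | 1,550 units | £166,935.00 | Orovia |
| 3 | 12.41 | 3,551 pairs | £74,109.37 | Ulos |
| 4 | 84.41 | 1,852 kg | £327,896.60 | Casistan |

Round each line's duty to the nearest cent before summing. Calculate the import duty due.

Line 1 (24.67, Casistan, 1,416 kg, £111,623.28):
Base rate for 24.67 is 2.5%.
Origin Casistan qualifies under the Karovia–Casistan agreement and 24.67 is covered: preferential rate Free applies instead.
Duty = £111,623.28 × 0% = £0.00.
Line 2 (17.34, Orovia, 1,550 units, £166,935.00):
Base rate for 17.34 is 3%.
17.34 has an FTA preferential rate, but origin Orovia is not Casistan; base rate stands.
The additional-duty order on 17.34 targets Karena, not Orovia; it does not apply.
Duty = £166,935.00 × 3% = £5,008.05.
Line 3 (12.41, Ulos, 3,551 pairs, £74,109.37):
Base rate for 12.41 is £4.73/pair.
12.41 has an FTA preferential rate, but origin Ulos is not Casistan; base rate stands.
The additional-duty order on 12.41 targets Karena, not Ulos; it does not apply.
Duty = 3,551 × £4.73 = £16,796.23.
Line 4 (84.41, Casistan, 1,852 kg, £327,896.60):
Base rate for 84.41 is £0.07/kg.
Origin Casistan qualifies under the Karovia–Casistan agreement and 84.41 is covered: preferential rate Free applies instead.
Duty = £327,896.60 × 0% = £0.00.
Total = £0.00 + £5,008.05 + £16,796.23 + £0.00 = £21,804.28.

£21,804.28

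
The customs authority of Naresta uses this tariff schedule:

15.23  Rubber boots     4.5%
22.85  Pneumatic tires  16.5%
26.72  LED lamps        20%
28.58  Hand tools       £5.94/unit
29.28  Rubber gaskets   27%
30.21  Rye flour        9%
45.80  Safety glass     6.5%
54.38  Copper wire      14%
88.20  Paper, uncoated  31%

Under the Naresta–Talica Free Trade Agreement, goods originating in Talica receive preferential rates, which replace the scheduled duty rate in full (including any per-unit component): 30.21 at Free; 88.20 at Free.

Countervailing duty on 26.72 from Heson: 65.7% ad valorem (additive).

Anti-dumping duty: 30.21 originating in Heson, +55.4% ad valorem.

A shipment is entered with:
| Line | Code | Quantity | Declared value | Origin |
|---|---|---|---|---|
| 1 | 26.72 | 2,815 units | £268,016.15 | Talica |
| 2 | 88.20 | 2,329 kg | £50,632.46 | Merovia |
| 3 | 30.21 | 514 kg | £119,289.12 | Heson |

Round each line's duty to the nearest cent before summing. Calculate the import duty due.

Line 1 (26.72, Talica, 2,815 units, £268,016.15):
Base rate for 26.72 is 20%.
Origin Talica is the FTA partner but 26.72 is not on the preference list; base rate stands.
The additional-duty order on 26.72 targets Heson, not Talica; it does not apply.
Duty = £268,016.15 × 20% = £53,603.23.
Line 2 (88.20, Merovia, 2,329 kg, £50,632.46):
Base rate for 88.20 is 31%.
88.20 has an FTA preferential rate, but origin Merovia is not Talica; base rate stands.
Duty = £50,632.46 × 31% = £15,696.06.
Line 3 (30.21, Heson, 514 kg, £119,289.12):
Base rate for 30.21 is 9%.
30.21 has an FTA preferential rate, but origin Heson is not Talica; base rate stands.
Additional duty on 30.21 from Heson: +55.4%. Applied ad valorem rate: 9% + 55.4% = 64.4%.
Duty = £119,289.12 × 64.4% = £76,822.19.
Total = £53,603.23 + £15,696.06 + £76,822.19 = £146,121.48.

£146,121.48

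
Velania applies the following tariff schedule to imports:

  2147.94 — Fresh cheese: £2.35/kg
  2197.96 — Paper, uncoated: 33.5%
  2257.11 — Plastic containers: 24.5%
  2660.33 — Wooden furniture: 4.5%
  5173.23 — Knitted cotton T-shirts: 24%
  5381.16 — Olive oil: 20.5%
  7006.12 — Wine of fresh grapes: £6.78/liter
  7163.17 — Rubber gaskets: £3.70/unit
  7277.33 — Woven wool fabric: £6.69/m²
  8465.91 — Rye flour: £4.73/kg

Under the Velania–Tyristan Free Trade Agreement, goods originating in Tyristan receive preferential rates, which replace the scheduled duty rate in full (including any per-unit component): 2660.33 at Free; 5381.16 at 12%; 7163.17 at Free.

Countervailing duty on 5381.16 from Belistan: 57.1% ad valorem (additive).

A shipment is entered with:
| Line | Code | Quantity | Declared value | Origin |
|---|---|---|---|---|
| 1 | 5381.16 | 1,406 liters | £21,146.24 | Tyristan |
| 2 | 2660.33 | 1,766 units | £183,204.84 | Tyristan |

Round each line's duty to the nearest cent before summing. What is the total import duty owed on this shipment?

£2,537.55

Line 1 (5381.16, Tyristan, 1,406 liters, £21,146.24):
Base rate for 5381.16 is 20.5%.
Origin Tyristan qualifies under the Velania–Tyristan agreement and 5381.16 is covered: preferential rate 12% applies instead.
The additional-duty order on 5381.16 targets Belistan, not Tyristan; it does not apply.
Duty = £21,146.24 × 12% = £2,537.55.
Line 2 (2660.33, Tyristan, 1,766 units, £183,204.84):
Base rate for 2660.33 is 4.5%.
Origin Tyristan qualifies under the Velania–Tyristan agreement and 2660.33 is covered: preferential rate Free applies instead.
Duty = £183,204.84 × 0% = £0.00.
Total = £2,537.55 + £0.00 = £2,537.55.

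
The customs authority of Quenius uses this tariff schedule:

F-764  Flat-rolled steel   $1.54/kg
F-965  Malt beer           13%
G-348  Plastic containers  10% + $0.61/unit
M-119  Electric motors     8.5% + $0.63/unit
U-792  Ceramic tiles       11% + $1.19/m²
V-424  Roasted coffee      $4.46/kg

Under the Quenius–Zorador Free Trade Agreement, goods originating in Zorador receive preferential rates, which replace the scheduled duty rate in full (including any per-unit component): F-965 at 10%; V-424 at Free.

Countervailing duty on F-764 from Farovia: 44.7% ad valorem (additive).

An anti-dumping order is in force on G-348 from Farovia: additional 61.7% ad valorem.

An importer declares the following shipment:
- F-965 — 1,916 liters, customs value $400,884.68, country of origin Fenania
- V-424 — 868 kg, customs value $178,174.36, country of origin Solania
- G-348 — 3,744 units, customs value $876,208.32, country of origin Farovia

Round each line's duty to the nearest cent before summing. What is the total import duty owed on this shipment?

$686,511.50

Line 1 (F-965, Fenania, 1,916 liters, $400,884.68):
Base rate for F-965 is 13%.
F-965 has an FTA preferential rate, but origin Fenania is not Zorador; base rate stands.
Duty = $400,884.68 × 13% = $52,115.01.
Line 2 (V-424, Solania, 868 kg, $178,174.36):
Base rate for V-424 is $4.46/kg.
V-424 has an FTA preferential rate, but origin Solania is not Zorador; base rate stands.
Duty = 868 × $4.46 = $3,871.28.
Line 3 (G-348, Farovia, 3,744 units, $876,208.32):
Base rate for G-348 is 10% + $0.61/unit.
Additional duty on G-348 from Farovia: +61.7%. Applied ad valorem rate: 10% + 61.7% = 71.7%.
Duty = $876,208.32 × 71.7% + 3,744 × $0.61 = $630,525.21.
Total = $52,115.01 + $3,871.28 + $630,525.21 = $686,511.50.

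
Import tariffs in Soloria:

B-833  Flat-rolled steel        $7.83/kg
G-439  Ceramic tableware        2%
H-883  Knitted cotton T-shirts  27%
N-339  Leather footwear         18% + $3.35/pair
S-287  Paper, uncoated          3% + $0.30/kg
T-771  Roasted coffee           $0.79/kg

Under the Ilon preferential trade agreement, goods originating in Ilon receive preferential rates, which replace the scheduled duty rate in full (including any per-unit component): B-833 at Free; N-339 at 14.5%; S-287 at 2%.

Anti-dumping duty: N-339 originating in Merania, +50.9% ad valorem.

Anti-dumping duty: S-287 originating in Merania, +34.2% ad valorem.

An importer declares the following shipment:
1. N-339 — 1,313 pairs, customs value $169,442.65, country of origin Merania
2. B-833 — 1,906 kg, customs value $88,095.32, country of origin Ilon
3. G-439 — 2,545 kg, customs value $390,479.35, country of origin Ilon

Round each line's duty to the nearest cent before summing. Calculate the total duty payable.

Line 1 (N-339, Merania, 1,313 pairs, $169,442.65):
Base rate for N-339 is 18% + $3.35/pair.
N-339 has an FTA preferential rate, but origin Merania is not Ilon; base rate stands.
Additional duty on N-339 from Merania: +50.9%. Applied ad valorem rate: 18% + 50.9% = 68.9%.
Duty = $169,442.65 × 68.9% + 1,313 × $3.35 = $121,144.54.
Line 2 (B-833, Ilon, 1,906 kg, $88,095.32):
Base rate for B-833 is $7.83/kg.
Origin Ilon qualifies under the Soloria–Ilon agreement and B-833 is covered: preferential rate Free applies instead.
Duty = $88,095.32 × 0% = $0.00.
Line 3 (G-439, Ilon, 2,545 kg, $390,479.35):
Base rate for G-439 is 2%.
Origin Ilon is the FTA partner but G-439 is not on the preference list; base rate stands.
Duty = $390,479.35 × 2% = $7,809.59.
Total = $121,144.54 + $0.00 + $7,809.59 = $128,954.13.

$128,954.13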